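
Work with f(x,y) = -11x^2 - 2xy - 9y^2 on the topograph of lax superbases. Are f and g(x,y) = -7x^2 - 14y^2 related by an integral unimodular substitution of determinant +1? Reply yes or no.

D₁ = -392, D₂ = -392
f is negative-definite; reduce −f:
−f: flip: (11,2,9)→(9,-2,11)
−f: reduced (well bottom): (9,-2,11) with a≤c, −a<b≤a
flip sign back: reduced form of f is (-9,2,-11)
g is negative-definite; reduce −g:
−g: reduced (well bottom): (7,0,14) with a≤c, −a<b≤a
flip sign back: reduced form of g is (-7,0,-14)
reduced forms (-9, 2, -11) vs (-7, 0, -14) ⇒ inequivalent

no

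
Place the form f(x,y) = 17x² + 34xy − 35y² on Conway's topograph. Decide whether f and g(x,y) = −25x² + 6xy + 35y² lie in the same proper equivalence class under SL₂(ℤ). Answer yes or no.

D₁ = 3536, D₂ = 3536
river cycle of f (length 8): (-35, 36, 16), (16, 28, -43), (-43, 58, 1), (1, 58, -43), (-43, 28, 16), (16, 36, -35), (-35, 34, 17), (17, 34, -35)
river cycle of g (length 6): (-25, 56, 4), (4, 56, -25), (-25, 44, 16), (16, 52, -13), (-13, 52, 16), (16, 44, -25)
cycles differ ⇒ inequivalent

no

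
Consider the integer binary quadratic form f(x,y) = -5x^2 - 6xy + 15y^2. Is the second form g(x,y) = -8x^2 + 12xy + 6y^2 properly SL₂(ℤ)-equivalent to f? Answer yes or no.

D₁ = 336, D₂ = 336
river cycle of f (length 4): (-5, 14, 7), (7, 14, -5), (-5, 16, 4), (4, 16, -5)
river cycle of g (length 6): (6, 12, -8), (-8, 4, 10), (10, 16, -2), (-2, 16, 10), (10, 4, -8), (-8, 12, 6)
cycles differ ⇒ inequivalent

no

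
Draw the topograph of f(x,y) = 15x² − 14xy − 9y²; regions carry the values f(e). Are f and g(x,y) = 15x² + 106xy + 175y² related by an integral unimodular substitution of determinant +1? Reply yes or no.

D₁ = 736, D₂ = 736
river cycle of f (length 12): (-9, 14, 15), (15, 16, -8), (-8, 16, 15), (15, 14, -9), (-9, 22, 7), (7, 20, -12), (-12, 4, 15), (15, 26, -1), (-1, 26, 15), (15, 4, -12), … (2 more)
river cycle of g (length 12): (15, 16, -8), (-8, 16, 15), (15, 14, -9), (-9, 22, 7), (7, 20, -12), (-12, 4, 15), (15, 26, -1), (-1, 26, 15), (15, 4, -12), (-12, 20, 7), … (2 more)
cycles coincide ⇒ equivalent

yes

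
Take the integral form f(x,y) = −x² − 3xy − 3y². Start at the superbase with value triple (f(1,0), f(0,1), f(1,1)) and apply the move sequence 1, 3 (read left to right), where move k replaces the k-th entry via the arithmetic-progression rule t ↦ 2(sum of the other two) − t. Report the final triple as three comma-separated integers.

start (-1,-3,-7) = (f(1,0),f(0,1),f(1,1))
replace slot 1: 2·((-3)+(-7)) − (-1) = -19 → (-19,-3,-7)
replace slot 3: 2·((-19)+(-3)) − (-7) = -37 → (-19,-3,-37)

-19,-3,-37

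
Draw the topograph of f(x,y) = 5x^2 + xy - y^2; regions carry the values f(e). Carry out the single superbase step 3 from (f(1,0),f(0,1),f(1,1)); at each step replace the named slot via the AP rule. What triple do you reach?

start (5,-1,5) = (f(1,0),f(0,1),f(1,1))
replace slot 3: 2·(5+(-1)) − 5 = 3 → (5,-1,3)

5,-1,3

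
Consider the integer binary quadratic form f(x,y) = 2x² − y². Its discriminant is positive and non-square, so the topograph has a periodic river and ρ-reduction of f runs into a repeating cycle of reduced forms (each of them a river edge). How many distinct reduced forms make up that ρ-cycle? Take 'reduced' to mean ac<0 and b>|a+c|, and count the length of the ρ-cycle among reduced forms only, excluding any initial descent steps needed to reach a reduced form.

D = 8, ⌊√D⌋ = 2
descent: ρ → (-1,2,1)  [lands on river]
river: ρ → (1,2,-1)
ρ-cycle length = 2 (tail of 1 descent step not counted)

2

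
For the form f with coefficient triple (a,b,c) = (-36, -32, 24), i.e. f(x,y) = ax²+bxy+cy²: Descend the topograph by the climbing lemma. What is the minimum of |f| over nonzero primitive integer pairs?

descent: ρ → (24,32,-36)  [lands on river]
river: ρ → (-36,40,20)
river: ρ → (20,40,-36)
river: ρ → (-36,32,24)
river: ρ → (24,64,-4)
river: ρ → (-4,64,24)
closes: descent 1, river 6
min |a| on river = 4

4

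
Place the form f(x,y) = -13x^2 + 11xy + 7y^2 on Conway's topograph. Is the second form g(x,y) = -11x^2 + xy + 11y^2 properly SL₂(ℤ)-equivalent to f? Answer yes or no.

D₁ = 485, D₂ = 485
river cycle of f (length 10): (7, 17, -7), (-7, 11, 13), (13, 15, -5), (-5, 15, 13), (13, 11, -7), (-7, 17, 7), (7, 11, -13), (-13, 15, 5), (5, 15, -13), (-13, 11, 7)
river cycle of g (length 6): (11, 21, -1), (-1, 21, 11), (11, 1, -11), (-11, 21, 1), (1, 21, -11), (-11, 1, 11)
cycles differ ⇒ inequivalent

no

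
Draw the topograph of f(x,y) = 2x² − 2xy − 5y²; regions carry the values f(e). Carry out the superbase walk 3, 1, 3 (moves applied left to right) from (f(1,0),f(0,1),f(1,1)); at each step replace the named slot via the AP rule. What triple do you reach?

start (2,-5,-5) = (f(1,0),f(0,1),f(1,1))
replace slot 3: 2·(2+(-5)) − (-5) = -1 → (2,-5,-1)
replace slot 1: 2·((-5)+(-1)) − 2 = -14 → (-14,-5,-1)
replace slot 3: 2·((-14)+(-5)) − (-1) = -37 → (-14,-5,-37)

-14,-5,-37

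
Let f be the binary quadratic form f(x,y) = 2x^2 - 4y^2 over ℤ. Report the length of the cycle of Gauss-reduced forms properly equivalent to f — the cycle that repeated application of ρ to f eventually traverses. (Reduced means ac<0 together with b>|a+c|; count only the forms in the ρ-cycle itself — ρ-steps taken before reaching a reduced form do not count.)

D = 32, ⌊√D⌋ = 5
descent: ρ → (-4,0,2)
descent: ρ → (2,4,-2)  [lands on river]
river: ρ → (-2,4,2)
ρ-cycle length = 2 (tail of 2 descent steps not counted)

2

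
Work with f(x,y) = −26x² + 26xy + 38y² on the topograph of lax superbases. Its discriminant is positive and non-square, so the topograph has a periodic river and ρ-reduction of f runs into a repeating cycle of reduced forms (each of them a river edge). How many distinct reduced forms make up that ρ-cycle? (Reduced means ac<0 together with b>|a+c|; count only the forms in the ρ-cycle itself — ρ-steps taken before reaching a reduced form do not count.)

D = 4628, ⌊√D⌋ = 68
river: ρ → (38,50,-14)
river: ρ → (-14,62,14)
river: ρ → (14,50,-38)
river: ρ → (-38,26,26)
river: ρ → (26,26,-38)
river: ρ → (-38,50,14)
river: ρ → (14,62,-14)
river: ρ → (-14,50,38)
river: ρ → (38,26,-26)
river: ρ → (-26,26,38)
ρ-cycle length = 10 (tail of 0 descent steps not counted)

10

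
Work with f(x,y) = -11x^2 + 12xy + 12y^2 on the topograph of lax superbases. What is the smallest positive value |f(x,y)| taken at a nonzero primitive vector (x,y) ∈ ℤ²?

river: ρ → (12,12,-11)
river: ρ → (-11,10,13)
river: ρ → (13,16,-8)
river: ρ → (-8,16,13)
river: ρ → (13,10,-11)
river: ρ → (-11,12,12)
closes: descent 0, river 6
min |a| on river = 8

8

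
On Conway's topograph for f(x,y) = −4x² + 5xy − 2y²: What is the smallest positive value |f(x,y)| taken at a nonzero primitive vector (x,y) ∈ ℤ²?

translate: b→3 (≡-5 mod 8), so (4,-5,2)→(4,3,1)
flip: (4,3,1)→(1,-3,4)
translate: b→1 (≡-3 mod 2), so (1,-3,4)→(1,1,2)
reduced (well bottom): (1,1,2) with a≤c, −a<b≤a
well minimum |f| = |-1| = 1 (negative-definite)

1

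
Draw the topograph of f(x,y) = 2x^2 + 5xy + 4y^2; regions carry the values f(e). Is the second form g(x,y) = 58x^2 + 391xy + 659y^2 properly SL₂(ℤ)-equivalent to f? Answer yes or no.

D₁ = -7, D₂ = -7
f: translate: b→1 (≡5 mod 4), so (2,5,4)→(2,1,1)
f: flip: (2,1,1)→(1,-1,2)
f: translate: b→1 (≡-1 mod 2), so (1,-1,2)→(1,1,2)
f: reduced (well bottom): (1,1,2) with a≤c, −a<b≤a
g: translate: b→43 (≡391 mod 116), so (58,391,659)→(58,43,8)
g: flip: (58,43,8)→(8,-43,58)
g: translate: b→5 (≡-43 mod 16), so (8,-43,58)→(8,5,1)
g: flip: (8,5,1)→(1,-5,8)
g: translate: b→1 (≡-5 mod 2), so (1,-5,8)→(1,1,2)
g: reduced (well bottom): (1,1,2) with a≤c, −a<b≤a
reduced forms (1, 1, 2) vs (1, 1, 2) ⇒ equivalent

yes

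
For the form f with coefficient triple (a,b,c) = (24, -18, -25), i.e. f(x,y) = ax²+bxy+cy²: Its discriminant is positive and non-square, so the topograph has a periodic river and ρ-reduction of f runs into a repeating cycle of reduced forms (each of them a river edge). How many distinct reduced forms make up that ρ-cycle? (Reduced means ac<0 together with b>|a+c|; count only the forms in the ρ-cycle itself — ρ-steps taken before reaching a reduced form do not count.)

D = 2724, ⌊√D⌋ = 52
descent: ρ → (-25,18,24)  [lands on river]
river: ρ → (24,30,-19)
river: ρ → (-19,46,8)
river: ρ → (8,50,-7)
river: ρ → (-7,48,15)
river: ρ → (15,42,-16)
river: ρ → (-16,22,35)
river: ρ → (35,48,-3)
river: ρ → (-3,48,35)
river: ρ → (35,22,-16)
river: ρ → (-16,42,15)
river: ρ → (15,48,-7)
river: ρ → (-7,50,8)
river: ρ → (8,46,-19)
river: ρ → (-19,30,24)
river: ρ → (24,18,-25)
river: ρ → (-25,32,17)
river: ρ → (17,36,-21)
river: ρ → (-21,48,5)
river: ρ → (5,52,-1)
river: ρ → (-1,52,5)
river: ρ → (5,48,-21)
river: ρ → (-21,36,17)
river: ρ → (17,32,-25)
ρ-cycle length = 24 (tail of 1 descent step not counted)

24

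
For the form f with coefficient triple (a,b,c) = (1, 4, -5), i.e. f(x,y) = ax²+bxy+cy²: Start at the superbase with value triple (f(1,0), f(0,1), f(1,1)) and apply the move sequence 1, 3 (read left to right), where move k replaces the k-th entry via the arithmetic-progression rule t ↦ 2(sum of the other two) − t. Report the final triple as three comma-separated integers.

start (1,-5,0) = (f(1,0),f(0,1),f(1,1))
replace slot 1: 2·((-5)+0) − 1 = -11 → (-11,-5,0)
replace slot 3: 2·((-11)+(-5)) − 0 = -32 → (-11,-5,-32)

-11,-5,-32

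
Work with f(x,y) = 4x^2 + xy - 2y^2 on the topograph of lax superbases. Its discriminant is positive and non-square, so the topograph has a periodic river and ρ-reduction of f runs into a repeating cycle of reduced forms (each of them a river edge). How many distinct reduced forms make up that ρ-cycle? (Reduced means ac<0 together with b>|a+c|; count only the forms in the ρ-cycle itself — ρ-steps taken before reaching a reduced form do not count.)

D = 33, ⌊√D⌋ = 5
descent: ρ → (-2,3,3)  [lands on river]
river: ρ → (3,3,-2)
river: ρ → (-2,5,1)
river: ρ → (1,5,-2)
ρ-cycle length = 4 (tail of 1 descent step not counted)

4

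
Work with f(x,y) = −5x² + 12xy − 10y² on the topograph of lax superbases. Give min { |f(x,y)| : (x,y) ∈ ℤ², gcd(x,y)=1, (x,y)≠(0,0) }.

translate: b→-2 (≡-12 mod 10), so (5,-12,10)→(5,-2,3)
flip: (5,-2,3)→(3,2,5)
reduced (well bottom): (3,2,5) with a≤c, −a<b≤a
well minimum |f| = |-3| = 3 (negative-definite)

3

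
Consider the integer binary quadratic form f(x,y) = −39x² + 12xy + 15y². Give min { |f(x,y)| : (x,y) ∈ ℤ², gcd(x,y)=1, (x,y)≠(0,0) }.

descent: ρ → (15,48,-3)  [lands on river]
river: ρ → (-3,48,15)
river: ρ → (15,42,-12)
river: ρ → (-12,30,33)
river: ρ → (33,36,-9)
river: ρ → (-9,36,33)
river: ρ → (33,30,-12)
river: ρ → (-12,42,15)
closes: descent 1, river 8
min |a| on river = 3

3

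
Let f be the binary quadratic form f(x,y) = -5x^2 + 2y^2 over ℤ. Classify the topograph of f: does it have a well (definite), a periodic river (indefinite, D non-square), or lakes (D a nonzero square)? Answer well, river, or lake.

D = b²−4ac = 0² − 4·(-5)·2 = 40
D > 0 non-square ⇒ indefinite ⇒ periodic river

river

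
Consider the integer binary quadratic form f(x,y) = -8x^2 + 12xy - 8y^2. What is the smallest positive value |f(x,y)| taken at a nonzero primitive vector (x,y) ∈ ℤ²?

translate: b→4 (≡-12 mod 16), so (8,-12,8)→(8,4,4)
flip: (8,4,4)→(4,-4,8)
translate: b→4 (≡-4 mod 8), so (4,-4,8)→(4,4,8)
reduced (well bottom): (4,4,8) with a≤c, −a<b≤a
well minimum |f| = |-4| = 4 (negative-definite)

4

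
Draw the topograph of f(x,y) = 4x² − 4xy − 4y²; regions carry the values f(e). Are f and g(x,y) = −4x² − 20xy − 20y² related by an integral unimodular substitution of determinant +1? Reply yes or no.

D₁ = 80, D₂ = 80
river cycle of f (length 2): (-4, 4, 4), (4, 4, -4)
river cycle of g (length 2): (-4, 4, 4), (4, 4, -4)
cycles coincide ⇒ equivalent

yes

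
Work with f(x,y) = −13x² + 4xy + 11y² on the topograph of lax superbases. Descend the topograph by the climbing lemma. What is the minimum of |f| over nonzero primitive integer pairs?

river: ρ → (11,18,-6)
river: ρ → (-6,18,11)
river: ρ → (11,4,-13)
river: ρ → (-13,22,2)
river: ρ → (2,22,-13)
river: ρ → (-13,4,11)
closes: descent 0, river 6
min |a| on river = 2

2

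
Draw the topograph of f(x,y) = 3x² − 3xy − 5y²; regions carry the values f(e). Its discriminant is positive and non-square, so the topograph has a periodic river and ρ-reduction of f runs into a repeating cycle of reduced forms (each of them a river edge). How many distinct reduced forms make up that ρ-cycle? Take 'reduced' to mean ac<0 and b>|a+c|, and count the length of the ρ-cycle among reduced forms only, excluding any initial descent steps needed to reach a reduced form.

D = 69, ⌊√D⌋ = 8
descent: ρ → (-5,3,3)  [lands on river]
river: ρ → (3,3,-5)
river: ρ → (-5,7,1)
river: ρ → (1,7,-5)
ρ-cycle length = 4 (tail of 1 descent step not counted)

4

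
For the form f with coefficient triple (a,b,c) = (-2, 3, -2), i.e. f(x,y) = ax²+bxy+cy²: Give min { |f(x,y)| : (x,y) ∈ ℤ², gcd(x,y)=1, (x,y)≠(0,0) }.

translate: b→1 (≡-3 mod 4), so (2,-3,2)→(2,1,1)
flip: (2,1,1)→(1,-1,2)
translate: b→1 (≡-1 mod 2), so (1,-1,2)→(1,1,2)
reduced (well bottom): (1,1,2) with a≤c, −a<b≤a
well minimum |f| = |-1| = 1 (negative-definite)

1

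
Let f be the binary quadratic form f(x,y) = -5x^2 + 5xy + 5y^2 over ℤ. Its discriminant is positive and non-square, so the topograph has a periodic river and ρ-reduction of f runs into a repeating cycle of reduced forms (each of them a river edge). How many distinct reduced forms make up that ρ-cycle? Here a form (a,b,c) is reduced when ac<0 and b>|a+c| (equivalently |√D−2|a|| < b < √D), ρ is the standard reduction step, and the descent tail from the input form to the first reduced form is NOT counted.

D = 125, ⌊√D⌋ = 11
river: ρ → (5,5,-5)
river: ρ → (-5,5,5)
ρ-cycle length = 2 (tail of 0 descent steps not counted)

2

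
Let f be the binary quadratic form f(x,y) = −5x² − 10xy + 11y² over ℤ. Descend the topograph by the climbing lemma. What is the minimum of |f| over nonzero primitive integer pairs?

descent: ρ → (11,10,-5)  [lands on river]
river: ρ → (-5,10,11)
river: ρ → (11,12,-4)
river: ρ → (-4,12,11)
closes: descent 1, river 4
min |a| on river = 4

4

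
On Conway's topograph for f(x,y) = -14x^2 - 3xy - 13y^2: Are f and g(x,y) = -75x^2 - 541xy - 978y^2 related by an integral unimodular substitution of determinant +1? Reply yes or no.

D₁ = -719, D₂ = -719
f is negative-definite; reduce −f:
−f: flip: (14,3,13)→(13,-3,14)
−f: reduced (well bottom): (13,-3,14) with a≤c, −a<b≤a
flip sign back: reduced form of f is (-13,3,-14)
g is negative-definite; reduce −g:
−g: translate: b→-59 (≡541 mod 150), so (75,541,978)→(75,-59,14)
−g: flip: (75,-59,14)→(14,59,75)
−g: translate: b→3 (≡59 mod 28), so (14,59,75)→(14,3,13)
−g: flip: (14,3,13)→(13,-3,14)
−g: reduced (well bottom): (13,-3,14) with a≤c, −a<b≤a
flip sign back: reduced form of g is (-13,3,-14)
reduced forms (-13, 3, -14) vs (-13, 3, -14) ⇒ equivalent

yes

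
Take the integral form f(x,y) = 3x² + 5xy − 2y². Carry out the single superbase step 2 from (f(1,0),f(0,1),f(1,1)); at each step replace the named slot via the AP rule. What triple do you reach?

start (3,-2,6) = (f(1,0),f(0,1),f(1,1))
replace slot 2: 2·(3+6) − (-2) = 20 → (3,20,6)

3,20,6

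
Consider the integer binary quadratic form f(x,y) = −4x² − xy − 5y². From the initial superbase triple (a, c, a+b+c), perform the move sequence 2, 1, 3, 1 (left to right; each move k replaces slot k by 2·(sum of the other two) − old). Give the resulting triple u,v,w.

start (-4,-5,-10) = (f(1,0),f(0,1),f(1,1))
replace slot 2: 2·((-4)+(-10)) − (-5) = -23 → (-4,-23,-10)
replace slot 1: 2·((-23)+(-10)) − (-4) = -62 → (-62,-23,-10)
replace slot 3: 2·((-62)+(-23)) − (-10) = -160 → (-62,-23,-160)
replace slot 1: 2·((-23)+(-160)) − (-62) = -304 → (-304,-23,-160)

-304,-23,-160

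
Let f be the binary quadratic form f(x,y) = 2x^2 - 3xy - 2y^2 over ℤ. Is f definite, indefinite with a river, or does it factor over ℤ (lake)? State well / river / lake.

D = b²−4ac = (-3)² − 4·2·(-2) = 25
D = 5² is a perfect square ⇒ form factors over ℤ ⇒ lakes

lake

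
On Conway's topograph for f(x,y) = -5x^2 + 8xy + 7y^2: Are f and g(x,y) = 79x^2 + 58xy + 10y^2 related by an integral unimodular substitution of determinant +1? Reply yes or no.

D₁ = 204, D₂ = 204
river cycle of f (length 6): (7, 6, -6), (-6, 6, 7), (7, 8, -5), (-5, 12, 3), (3, 12, -5), (-5, 8, 7)
river cycle of g (length 6): (-5, 8, 7), (7, 6, -6), (-6, 6, 7), (7, 8, -5), (-5, 12, 3), (3, 12, -5)
cycles coincide ⇒ equivalent

yes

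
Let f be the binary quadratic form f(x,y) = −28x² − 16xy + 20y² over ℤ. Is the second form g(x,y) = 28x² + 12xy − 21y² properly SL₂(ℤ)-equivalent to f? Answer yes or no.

D₁ = 2496, D₂ = 2496
river cycle of f (length 6): (20, 16, -28), (-28, 40, 8), (8, 40, -28), (-28, 16, 20), (20, 24, -24), (-24, 24, 20)
river cycle of g (length 4): (-21, 30, 19), (19, 46, -5), (-5, 44, 28), (28, 12, -21)
cycles differ ⇒ inequivalent

no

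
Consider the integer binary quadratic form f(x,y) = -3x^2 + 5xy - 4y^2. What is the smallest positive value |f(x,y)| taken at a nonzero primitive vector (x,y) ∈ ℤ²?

translate: b→1 (≡-5 mod 6), so (3,-5,4)→(3,1,2)
flip: (3,1,2)→(2,-1,3)
reduced (well bottom): (2,-1,3) with a≤c, −a<b≤a
well minimum |f| = |-2| = 2 (negative-definite)

2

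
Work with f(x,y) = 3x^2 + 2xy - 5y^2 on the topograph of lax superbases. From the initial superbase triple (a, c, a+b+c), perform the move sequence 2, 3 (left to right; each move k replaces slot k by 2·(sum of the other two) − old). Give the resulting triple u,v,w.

start (3,-5,0) = (f(1,0),f(0,1),f(1,1))
replace slot 2: 2·(3+0) − (-5) = 11 → (3,11,0)
replace slot 3: 2·(3+11) − 0 = 28 → (3,11,28)

3,11,28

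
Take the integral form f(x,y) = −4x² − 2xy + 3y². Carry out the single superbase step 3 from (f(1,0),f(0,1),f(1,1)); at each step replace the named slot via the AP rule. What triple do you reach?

start (-4,3,-3) = (f(1,0),f(0,1),f(1,1))
replace slot 3: 2·((-4)+3) − (-3) = 1 → (-4,3,1)

-4,3,1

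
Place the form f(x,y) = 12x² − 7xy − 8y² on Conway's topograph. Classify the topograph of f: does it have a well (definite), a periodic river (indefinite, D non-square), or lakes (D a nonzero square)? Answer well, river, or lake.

D = b²−4ac = (-7)² − 4·12·(-8) = 433
D > 0 non-square ⇒ indefinite ⇒ periodic river

river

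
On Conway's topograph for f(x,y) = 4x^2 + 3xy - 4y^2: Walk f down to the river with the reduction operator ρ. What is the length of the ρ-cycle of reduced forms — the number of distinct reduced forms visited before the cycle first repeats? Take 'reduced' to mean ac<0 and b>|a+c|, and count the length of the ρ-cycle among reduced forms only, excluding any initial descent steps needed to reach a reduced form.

D = 73, ⌊√D⌋ = 8
river: ρ → (-4,5,3)
river: ρ → (3,7,-2)
river: ρ → (-2,5,6)
river: ρ → (6,7,-1)
river: ρ → (-1,7,6)
river: ρ → (6,5,-2)
river: ρ → (-2,7,3)
river: ρ → (3,5,-4)
river: ρ → (-4,3,4)
river: ρ → (4,5,-3)
river: ρ → (-3,7,2)
river: ρ → (2,5,-6)
river: ρ → (-6,7,1)
river: ρ → (1,7,-6)
river: ρ → (-6,5,2)
river: ρ → (2,7,-3)
river: ρ → (-3,5,4)
river: ρ → (4,3,-4)
ρ-cycle length = 18 (tail of 0 descent steps not counted)

18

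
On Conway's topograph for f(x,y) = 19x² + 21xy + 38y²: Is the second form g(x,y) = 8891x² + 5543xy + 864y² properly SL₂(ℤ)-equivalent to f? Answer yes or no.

D₁ = -2447, D₂ = -2447
f: translate: b→-17 (≡21 mod 38), so (19,21,38)→(19,-17,36)
f: reduced (well bottom): (19,-17,36) with a≤c, −a<b≤a
g: flip: (8891,5543,864)→(864,-5543,8891)
g: translate: b→-359 (≡-5543 mod 1728), so (864,-5543,8891)→(864,-359,38)
g: flip: (864,-359,38)→(38,359,864)
g: translate: b→-21 (≡359 mod 76), so (38,359,864)→(38,-21,19)
g: flip: (38,-21,19)→(19,21,38)
g: translate: b→-17 (≡21 mod 38), so (19,21,38)→(19,-17,36)
g: reduced (well bottom): (19,-17,36) with a≤c, −a<b≤a
reduced forms (19, -17, 36) vs (19, -17, 36) ⇒ equivalent

yes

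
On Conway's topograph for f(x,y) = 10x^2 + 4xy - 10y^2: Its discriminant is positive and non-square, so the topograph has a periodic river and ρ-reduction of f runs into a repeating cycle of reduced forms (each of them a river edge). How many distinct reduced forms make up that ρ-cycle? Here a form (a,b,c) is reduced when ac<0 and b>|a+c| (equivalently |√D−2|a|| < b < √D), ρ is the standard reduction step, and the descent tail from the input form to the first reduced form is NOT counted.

D = 416, ⌊√D⌋ = 20
river: ρ → (-10,16,4)
river: ρ → (4,16,-10)
river: ρ → (-10,4,10)
river: ρ → (10,16,-4)
river: ρ → (-4,16,10)
river: ρ → (10,4,-10)
ρ-cycle length = 6 (tail of 0 descent steps not counted)

6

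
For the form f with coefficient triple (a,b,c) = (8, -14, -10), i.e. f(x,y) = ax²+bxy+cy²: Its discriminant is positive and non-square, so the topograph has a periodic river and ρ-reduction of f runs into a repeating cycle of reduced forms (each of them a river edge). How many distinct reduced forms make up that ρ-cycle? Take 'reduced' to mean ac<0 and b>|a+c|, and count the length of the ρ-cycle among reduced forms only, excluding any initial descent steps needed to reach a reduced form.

D = 516, ⌊√D⌋ = 22
descent: ρ → (-10,14,8)  [lands on river]
river: ρ → (8,18,-6)
river: ρ → (-6,18,8)
river: ρ → (8,14,-10)
river: ρ → (-10,6,12)
river: ρ → (12,18,-4)
river: ρ → (-4,22,2)
river: ρ → (2,22,-4)
river: ρ → (-4,18,12)
river: ρ → (12,6,-10)
ρ-cycle length = 10 (tail of 1 descent step not counted)

10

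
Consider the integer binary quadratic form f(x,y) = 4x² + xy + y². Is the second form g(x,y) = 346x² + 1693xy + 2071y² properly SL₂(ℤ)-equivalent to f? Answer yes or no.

D₁ = -15, D₂ = -15
f: flip: (4,1,1)→(1,-1,4)
f: translate: b→1 (≡-1 mod 2), so (1,-1,4)→(1,1,4)
f: reduced (well bottom): (1,1,4) with a≤c, −a<b≤a
g: translate: b→309 (≡1693 mod 692), so (346,1693,2071)→(346,309,69)
g: flip: (346,309,69)→(69,-309,346)
g: translate: b→-33 (≡-309 mod 138), so (69,-309,346)→(69,-33,4)
g: flip: (69,-33,4)→(4,33,69)
g: translate: b→1 (≡33 mod 8), so (4,33,69)→(4,1,1)
g: flip: (4,1,1)→(1,-1,4)
g: translate: b→1 (≡-1 mod 2), so (1,-1,4)→(1,1,4)
g: reduced (well bottom): (1,1,4) with a≤c, −a<b≤a
reduced forms (1, 1, 4) vs (1, 1, 4) ⇒ equivalent

yes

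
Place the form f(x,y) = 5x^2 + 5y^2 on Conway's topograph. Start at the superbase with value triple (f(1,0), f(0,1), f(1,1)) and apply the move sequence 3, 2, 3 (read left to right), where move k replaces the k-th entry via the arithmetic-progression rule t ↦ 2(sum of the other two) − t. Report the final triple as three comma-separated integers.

start (5,5,10) = (f(1,0),f(0,1),f(1,1))
replace slot 3: 2·(5+5) − 10 = 10 → (5,5,10)
replace slot 2: 2·(5+10) − 5 = 25 → (5,25,10)
replace slot 3: 2·(5+25) − 10 = 50 → (5,25,50)

5,25,50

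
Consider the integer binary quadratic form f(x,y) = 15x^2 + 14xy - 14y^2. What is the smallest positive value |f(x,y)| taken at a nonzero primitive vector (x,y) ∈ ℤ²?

river: ρ → (-14,14,15)
river: ρ → (15,16,-13)
river: ρ → (-13,10,18)
river: ρ → (18,26,-5)
river: ρ → (-5,24,23)
river: ρ → (23,22,-6)
river: ρ → (-6,26,15)
river: ρ → (15,4,-17)
river: ρ → (-17,30,2)
river: ρ → (2,30,-17)
river: ρ → (-17,4,15)
river: ρ → (15,26,-6)
river: ρ → (-6,22,23)
river: ρ → (23,24,-5)
river: ρ → (-5,26,18)
river: ρ → (18,10,-13)
river: ρ → (-13,16,15)
river: ρ → (15,14,-14)
closes: descent 0, river 18
min |a| on river = 2

2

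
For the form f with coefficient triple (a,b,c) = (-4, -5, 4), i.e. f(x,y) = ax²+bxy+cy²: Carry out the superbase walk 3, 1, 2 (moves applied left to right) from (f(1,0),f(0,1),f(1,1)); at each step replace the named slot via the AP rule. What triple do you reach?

start (-4,4,-5) = (f(1,0),f(0,1),f(1,1))
replace slot 3: 2·((-4)+4) − (-5) = 5 → (-4,4,5)
replace slot 1: 2·(4+5) − (-4) = 22 → (22,4,5)
replace slot 2: 2·(22+5) − 4 = 50 → (22,50,5)

22,50,5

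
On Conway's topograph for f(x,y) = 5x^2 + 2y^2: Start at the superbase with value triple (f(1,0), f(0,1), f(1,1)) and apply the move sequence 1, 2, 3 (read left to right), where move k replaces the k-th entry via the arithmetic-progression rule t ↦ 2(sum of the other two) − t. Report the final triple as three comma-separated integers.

start (5,2,7) = (f(1,0),f(0,1),f(1,1))
replace slot 1: 2·(2+7) − 5 = 13 → (13,2,7)
replace slot 2: 2·(13+7) − 2 = 38 → (13,38,7)
replace slot 3: 2·(13+38) − 7 = 95 → (13,38,95)

13,38,95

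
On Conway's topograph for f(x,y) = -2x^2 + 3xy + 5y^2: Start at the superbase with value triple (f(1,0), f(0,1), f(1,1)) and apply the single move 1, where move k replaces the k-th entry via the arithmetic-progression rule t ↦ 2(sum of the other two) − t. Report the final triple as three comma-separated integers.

start (-2,5,6) = (f(1,0),f(0,1),f(1,1))
replace slot 1: 2·(5+6) − (-2) = 24 → (24,5,6)

24,5,6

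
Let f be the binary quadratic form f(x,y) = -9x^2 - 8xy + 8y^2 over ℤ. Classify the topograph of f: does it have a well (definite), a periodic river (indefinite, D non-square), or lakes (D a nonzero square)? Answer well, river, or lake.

D = b²−4ac = (-8)² − 4·(-9)·8 = 352
D > 0 non-square ⇒ indefinite ⇒ periodic river

river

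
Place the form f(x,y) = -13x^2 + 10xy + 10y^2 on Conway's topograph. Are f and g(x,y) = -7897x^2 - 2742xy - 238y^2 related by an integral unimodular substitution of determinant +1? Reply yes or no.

D₁ = 620, D₂ = 620
river cycle of f (length 8): (10, 10, -13), (-13, 16, 7), (7, 12, -17), (-17, 22, 2), (2, 22, -17), (-17, 12, 7), (7, 16, -13), (-13, 10, 10)
river cycle of g (length 8): (-13, 10, 10), (10, 10, -13), (-13, 16, 7), (7, 12, -17), (-17, 22, 2), (2, 22, -17), (-17, 12, 7), (7, 16, -13)
cycles coincide ⇒ equivalent

yes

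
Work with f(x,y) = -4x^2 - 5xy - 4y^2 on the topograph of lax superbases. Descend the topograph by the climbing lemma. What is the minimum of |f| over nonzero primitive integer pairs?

translate: b→-3 (≡5 mod 8), so (4,5,4)→(4,-3,3)
flip: (4,-3,3)→(3,3,4)
reduced (well bottom): (3,3,4) with a≤c, −a<b≤a
well minimum |f| = |-3| = 3 (negative-definite)

3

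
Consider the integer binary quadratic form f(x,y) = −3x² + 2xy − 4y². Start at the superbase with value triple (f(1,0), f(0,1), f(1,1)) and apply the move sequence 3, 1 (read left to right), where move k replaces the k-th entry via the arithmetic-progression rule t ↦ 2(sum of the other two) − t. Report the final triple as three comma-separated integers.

start (-3,-4,-5) = (f(1,0),f(0,1),f(1,1))
replace slot 3: 2·((-3)+(-4)) − (-5) = -9 → (-3,-4,-9)
replace slot 1: 2·((-4)+(-9)) − (-3) = -23 → (-23,-4,-9)

-23,-4,-9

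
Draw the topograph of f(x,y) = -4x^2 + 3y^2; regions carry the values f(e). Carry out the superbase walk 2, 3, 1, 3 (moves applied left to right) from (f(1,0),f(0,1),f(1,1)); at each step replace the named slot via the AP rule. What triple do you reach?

start (-4,3,-1) = (f(1,0),f(0,1),f(1,1))
replace slot 2: 2·((-4)+(-1)) − 3 = -13 → (-4,-13,-1)
replace slot 3: 2·((-4)+(-13)) − (-1) = -33 → (-4,-13,-33)
replace slot 1: 2·((-13)+(-33)) − (-4) = -88 → (-88,-13,-33)
replace slot 3: 2·((-88)+(-13)) − (-33) = -169 → (-88,-13,-169)

-88,-13,-169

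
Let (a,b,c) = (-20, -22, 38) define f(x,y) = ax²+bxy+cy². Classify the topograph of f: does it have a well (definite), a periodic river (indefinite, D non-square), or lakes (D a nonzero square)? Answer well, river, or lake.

D = b²−4ac = (-22)² − 4·(-20)·38 = 3524
D > 0 non-square ⇒ indefinite ⇒ periodic river

river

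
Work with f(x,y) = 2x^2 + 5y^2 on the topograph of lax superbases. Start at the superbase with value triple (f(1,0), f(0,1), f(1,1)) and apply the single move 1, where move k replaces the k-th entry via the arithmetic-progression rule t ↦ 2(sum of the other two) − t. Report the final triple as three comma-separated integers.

start (2,5,7) = (f(1,0),f(0,1),f(1,1))
replace slot 1: 2·(5+7) − 2 = 22 → (22,5,7)

22,5,7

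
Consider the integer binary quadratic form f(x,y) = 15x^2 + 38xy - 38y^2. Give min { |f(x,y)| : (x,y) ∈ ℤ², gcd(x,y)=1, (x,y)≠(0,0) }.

river: ρ → (-38,38,15)
river: ρ → (15,52,-17)
river: ρ → (-17,50,18)
river: ρ → (18,58,-5)
river: ρ → (-5,52,51)
river: ρ → (51,50,-6)
river: ρ → (-6,58,15)
river: ρ → (15,32,-45)
river: ρ → (-45,58,2)
river: ρ → (2,58,-45)
river: ρ → (-45,32,15)
river: ρ → (15,58,-6)
river: ρ → (-6,50,51)
river: ρ → (51,52,-5)
river: ρ → (-5,58,18)
river: ρ → (18,50,-17)
river: ρ → (-17,52,15)
river: ρ → (15,38,-38)
closes: descent 0, river 18
min |a| on river = 2

2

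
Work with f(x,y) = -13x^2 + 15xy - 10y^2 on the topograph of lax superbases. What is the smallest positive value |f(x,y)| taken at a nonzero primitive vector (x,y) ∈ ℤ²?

translate: b→11 (≡-15 mod 26), so (13,-15,10)→(13,11,8)
flip: (13,11,8)→(8,-11,13)
translate: b→5 (≡-11 mod 16), so (8,-11,13)→(8,5,10)
reduced (well bottom): (8,5,10) with a≤c, −a<b≤a
well minimum |f| = |-8| = 8 (negative-definite)

8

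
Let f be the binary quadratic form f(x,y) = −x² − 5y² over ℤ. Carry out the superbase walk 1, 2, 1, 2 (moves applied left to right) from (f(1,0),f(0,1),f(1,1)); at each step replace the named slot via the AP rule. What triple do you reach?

start (-1,-5,-6) = (f(1,0),f(0,1),f(1,1))
replace slot 1: 2·((-5)+(-6)) − (-1) = -21 → (-21,-5,-6)
replace slot 2: 2·((-21)+(-6)) − (-5) = -49 → (-21,-49,-6)
replace slot 1: 2·((-49)+(-6)) − (-21) = -89 → (-89,-49,-6)
replace slot 2: 2·((-89)+(-6)) − (-49) = -141 → (-89,-141,-6)

-89,-141,-6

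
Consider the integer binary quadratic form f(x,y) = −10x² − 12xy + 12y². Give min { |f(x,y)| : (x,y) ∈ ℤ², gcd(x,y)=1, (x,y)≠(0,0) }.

descent: ρ → (12,12,-10)  [lands on river]
river: ρ → (-10,8,14)
river: ρ → (14,20,-4)
river: ρ → (-4,20,14)
river: ρ → (14,8,-10)
river: ρ → (-10,12,12)
closes: descent 1, river 6
min |a| on river = 4

4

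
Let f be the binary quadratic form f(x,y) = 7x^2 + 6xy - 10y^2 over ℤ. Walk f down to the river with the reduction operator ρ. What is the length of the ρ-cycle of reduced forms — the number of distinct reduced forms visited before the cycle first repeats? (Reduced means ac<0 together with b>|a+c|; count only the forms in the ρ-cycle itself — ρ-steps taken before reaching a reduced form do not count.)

D = 316, ⌊√D⌋ = 17
river: ρ → (-10,14,3)
river: ρ → (3,16,-5)
river: ρ → (-5,14,6)
river: ρ → (6,10,-9)
river: ρ → (-9,8,7)
river: ρ → (7,6,-10)
ρ-cycle length = 6 (tail of 0 descent steps not counted)

6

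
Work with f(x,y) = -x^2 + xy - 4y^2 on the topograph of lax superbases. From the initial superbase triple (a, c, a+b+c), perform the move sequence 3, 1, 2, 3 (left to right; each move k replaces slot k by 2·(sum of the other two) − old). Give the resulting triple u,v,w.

start (-1,-4,-4) = (f(1,0),f(0,1),f(1,1))
replace slot 3: 2·((-1)+(-4)) − (-4) = -6 → (-1,-4,-6)
replace slot 1: 2·((-4)+(-6)) − (-1) = -19 → (-19,-4,-6)
replace slot 2: 2·((-19)+(-6)) − (-4) = -46 → (-19,-46,-6)
replace slot 3: 2·((-19)+(-46)) − (-6) = -124 → (-19,-46,-124)

-19,-46,-124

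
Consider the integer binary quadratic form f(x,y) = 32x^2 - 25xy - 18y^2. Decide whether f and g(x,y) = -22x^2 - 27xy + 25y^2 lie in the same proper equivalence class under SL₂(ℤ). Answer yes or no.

D₁ = 2929, D₂ = 2929
river cycle of f (length 78): (-18, 25, 32), (32, 39, -11), (-11, 49, 12), (12, 47, -15), (-15, 43, 18), (18, 29, -29), (-29, 29, 18), (18, 43, -15), (-15, 47, 12), (12, 49, -11), … (68 more)
river cycle of g (length 90): (25, 27, -22), (-22, 17, 30), (30, 43, -9), (-9, 47, 20), (20, 33, -23), (-23, 13, 30), (30, 47, -6), (-6, 49, 22), (22, 39, -16), (-16, 25, 36), … (80 more)
cycles differ ⇒ inequivalent

no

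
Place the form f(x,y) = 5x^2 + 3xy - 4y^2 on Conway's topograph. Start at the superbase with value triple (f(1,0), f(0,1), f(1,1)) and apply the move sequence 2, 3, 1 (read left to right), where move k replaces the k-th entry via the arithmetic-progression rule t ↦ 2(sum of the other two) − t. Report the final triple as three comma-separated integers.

start (5,-4,4) = (f(1,0),f(0,1),f(1,1))
replace slot 2: 2·(5+4) − (-4) = 22 → (5,22,4)
replace slot 3: 2·(5+22) − 4 = 50 → (5,22,50)
replace slot 1: 2·(22+50) − 5 = 139 → (139,22,50)

139,22,50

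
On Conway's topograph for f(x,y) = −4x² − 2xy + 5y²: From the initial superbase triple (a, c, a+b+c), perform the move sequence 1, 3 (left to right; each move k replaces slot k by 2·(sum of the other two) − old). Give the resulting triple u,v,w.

start (-4,5,-1) = (f(1,0),f(0,1),f(1,1))
replace slot 1: 2·(5+(-1)) − (-4) = 12 → (12,5,-1)
replace slot 3: 2·(12+5) − (-1) = 35 → (12,5,35)

12,5,35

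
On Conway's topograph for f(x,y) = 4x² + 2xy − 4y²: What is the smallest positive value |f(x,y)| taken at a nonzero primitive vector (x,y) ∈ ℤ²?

river: ρ → (-4,6,2)
river: ρ → (2,6,-4)
river: ρ → (-4,2,4)
river: ρ → (4,6,-2)
river: ρ → (-2,6,4)
river: ρ → (4,2,-4)
closes: descent 0, river 6
min |a| on river = 2

2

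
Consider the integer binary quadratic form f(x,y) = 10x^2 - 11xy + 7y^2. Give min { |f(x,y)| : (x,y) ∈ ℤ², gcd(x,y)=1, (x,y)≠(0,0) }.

translate: b→9 (≡-11 mod 20), so (10,-11,7)→(10,9,6)
flip: (10,9,6)→(6,-9,10)
translate: b→3 (≡-9 mod 12), so (6,-9,10)→(6,3,7)
reduced (well bottom): (6,3,7) with a≤c, −a<b≤a
well minimum = a = 6

6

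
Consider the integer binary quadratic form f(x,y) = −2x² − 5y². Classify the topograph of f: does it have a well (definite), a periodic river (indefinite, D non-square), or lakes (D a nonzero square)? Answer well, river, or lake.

D = b²−4ac = 0² − 4·(-2)·(-5) = -40
D < 0 ⇒ definite ⇒ every region one sign ⇒ single well

well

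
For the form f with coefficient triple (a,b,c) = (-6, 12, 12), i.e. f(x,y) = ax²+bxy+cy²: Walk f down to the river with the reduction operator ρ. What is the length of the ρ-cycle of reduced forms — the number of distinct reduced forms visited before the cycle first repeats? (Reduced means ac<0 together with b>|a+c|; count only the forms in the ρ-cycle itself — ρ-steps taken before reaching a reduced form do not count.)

D = 432, ⌊√D⌋ = 20
river: ρ → (12,12,-6)
river: ρ → (-6,12,12)
ρ-cycle length = 2 (tail of 0 descent steps not counted)

2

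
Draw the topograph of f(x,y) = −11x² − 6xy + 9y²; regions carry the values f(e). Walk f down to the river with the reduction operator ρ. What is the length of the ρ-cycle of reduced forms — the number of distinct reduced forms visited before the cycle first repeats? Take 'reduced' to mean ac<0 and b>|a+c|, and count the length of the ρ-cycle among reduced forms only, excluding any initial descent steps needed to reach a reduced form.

D = 432, ⌊√D⌋ = 20
descent: ρ → (9,6,-11)  [lands on river]
river: ρ → (-11,16,4)
river: ρ → (4,16,-11)
river: ρ → (-11,6,9)
river: ρ → (9,12,-8)
river: ρ → (-8,20,1)
river: ρ → (1,20,-8)
river: ρ → (-8,12,9)
ρ-cycle length = 8 (tail of 1 descent step not counted)

8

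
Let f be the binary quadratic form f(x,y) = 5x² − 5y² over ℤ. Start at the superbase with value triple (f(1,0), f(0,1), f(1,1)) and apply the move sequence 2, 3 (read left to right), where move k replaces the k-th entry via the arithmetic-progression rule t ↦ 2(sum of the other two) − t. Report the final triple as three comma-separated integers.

start (5,-5,0) = (f(1,0),f(0,1),f(1,1))
replace slot 2: 2·(5+0) − (-5) = 15 → (5,15,0)
replace slot 3: 2·(5+15) − 0 = 40 → (5,15,40)

5,15,40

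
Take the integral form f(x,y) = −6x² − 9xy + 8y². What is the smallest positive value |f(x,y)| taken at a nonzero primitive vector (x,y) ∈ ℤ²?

descent: ρ → (8,9,-6)  [lands on river]
river: ρ → (-6,15,2)
river: ρ → (2,13,-13)
river: ρ → (-13,13,2)
river: ρ → (2,15,-6)
river: ρ → (-6,9,8)
river: ρ → (8,7,-7)
river: ρ → (-7,7,8)
closes: descent 1, river 8
min |a| on river = 2

2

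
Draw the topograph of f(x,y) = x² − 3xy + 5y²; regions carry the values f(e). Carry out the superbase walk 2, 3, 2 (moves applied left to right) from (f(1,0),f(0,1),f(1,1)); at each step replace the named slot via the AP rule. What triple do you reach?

start (1,5,3) = (f(1,0),f(0,1),f(1,1))
replace slot 2: 2·(1+3) − 5 = 3 → (1,3,3)
replace slot 3: 2·(1+3) − 3 = 5 → (1,3,5)
replace slot 2: 2·(1+5) − 3 = 9 → (1,9,5)

1,9,5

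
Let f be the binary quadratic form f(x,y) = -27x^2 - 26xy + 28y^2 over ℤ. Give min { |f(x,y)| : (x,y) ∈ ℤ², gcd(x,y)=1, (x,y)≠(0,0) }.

descent: ρ → (28,26,-27)  [lands on river]
river: ρ → (-27,28,27)
river: ρ → (27,26,-28)
river: ρ → (-28,30,25)
river: ρ → (25,20,-33)
river: ρ → (-33,46,12)
river: ρ → (12,50,-25)
river: ρ → (-25,50,12)
river: ρ → (12,46,-33)
river: ρ → (-33,20,25)
river: ρ → (25,30,-28)
river: ρ → (-28,26,27)
river: ρ → (27,28,-27)
river: ρ → (-27,26,28)
river: ρ → (28,30,-25)
river: ρ → (-25,20,33)
river: ρ → (33,46,-12)
river: ρ → (-12,50,25)
river: ρ → (25,50,-12)
river: ρ → (-12,46,33)
river: ρ → (33,20,-25)
river: ρ → (-25,30,28)
closes: descent 1, river 22
min |a| on river = 12

12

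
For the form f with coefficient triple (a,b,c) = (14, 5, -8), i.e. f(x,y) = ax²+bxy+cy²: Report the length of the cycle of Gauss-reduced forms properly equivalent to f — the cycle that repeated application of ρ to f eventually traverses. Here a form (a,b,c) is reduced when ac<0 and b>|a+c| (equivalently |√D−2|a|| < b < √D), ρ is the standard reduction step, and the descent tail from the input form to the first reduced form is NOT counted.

D = 473, ⌊√D⌋ = 21
descent: ρ → (-8,11,11)  [lands on river]
river: ρ → (11,11,-8)
river: ρ → (-8,21,1)
river: ρ → (1,21,-8)
ρ-cycle length = 4 (tail of 1 descent step not counted)

4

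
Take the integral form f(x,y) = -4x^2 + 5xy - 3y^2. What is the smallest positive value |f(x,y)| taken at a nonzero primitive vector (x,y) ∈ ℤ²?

translate: b→3 (≡-5 mod 8), so (4,-5,3)→(4,3,2)
flip: (4,3,2)→(2,-3,4)
translate: b→1 (≡-3 mod 4), so (2,-3,4)→(2,1,3)
reduced (well bottom): (2,1,3) with a≤c, −a<b≤a
well minimum |f| = |-2| = 2 (negative-definite)

2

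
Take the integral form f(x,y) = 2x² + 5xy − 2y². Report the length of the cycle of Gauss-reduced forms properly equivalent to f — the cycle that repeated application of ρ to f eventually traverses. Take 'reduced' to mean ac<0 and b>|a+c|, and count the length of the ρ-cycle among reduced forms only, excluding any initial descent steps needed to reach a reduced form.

D = 41, ⌊√D⌋ = 6
river: ρ → (-2,3,4)
river: ρ → (4,5,-1)
river: ρ → (-1,5,4)
river: ρ → (4,3,-2)
river: ρ → (-2,5,2)
river: ρ → (2,3,-4)
river: ρ → (-4,5,1)
river: ρ → (1,5,-4)
river: ρ → (-4,3,2)
river: ρ → (2,5,-2)
ρ-cycle length = 10 (tail of 0 descent steps not counted)

10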